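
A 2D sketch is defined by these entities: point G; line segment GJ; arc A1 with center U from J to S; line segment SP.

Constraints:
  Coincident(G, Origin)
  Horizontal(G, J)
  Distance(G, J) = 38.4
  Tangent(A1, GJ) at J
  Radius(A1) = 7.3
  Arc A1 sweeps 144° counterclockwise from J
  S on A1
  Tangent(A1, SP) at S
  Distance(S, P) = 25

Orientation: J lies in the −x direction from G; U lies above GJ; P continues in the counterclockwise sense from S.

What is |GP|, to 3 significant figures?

61.1

On A1, J sits at bearing -90° from U; a 144° counterclockwise sweep puts S at bearing 54°, so S = U + 7.3·(cos 54°, sin 54°) = (-34.1, 13.2). The tangent condition forces US to be normal to SP, so SP runs along (−sin 54°, cos 54°); with |SP| = 25.0, P = (-54.3, 27.9). Then |GP| = |P − G| = 61.1.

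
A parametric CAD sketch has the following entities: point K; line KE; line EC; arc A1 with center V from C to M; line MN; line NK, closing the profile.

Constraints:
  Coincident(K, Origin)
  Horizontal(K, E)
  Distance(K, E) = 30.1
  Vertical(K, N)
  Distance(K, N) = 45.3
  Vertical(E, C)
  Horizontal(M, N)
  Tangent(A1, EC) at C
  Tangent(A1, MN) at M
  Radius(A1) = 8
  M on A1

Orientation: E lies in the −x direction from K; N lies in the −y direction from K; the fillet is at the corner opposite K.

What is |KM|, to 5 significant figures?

50.403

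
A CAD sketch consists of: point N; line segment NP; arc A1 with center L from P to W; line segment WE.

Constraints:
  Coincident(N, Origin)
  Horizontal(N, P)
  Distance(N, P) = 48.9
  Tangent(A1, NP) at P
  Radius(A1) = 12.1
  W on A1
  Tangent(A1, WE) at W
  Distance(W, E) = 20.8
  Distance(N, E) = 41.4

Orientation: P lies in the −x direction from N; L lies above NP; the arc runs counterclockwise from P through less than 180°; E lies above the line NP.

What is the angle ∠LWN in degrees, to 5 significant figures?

173.21°

N is at the origin; N and P share the same y with |NP| = 48.9 and P on the −x side, so P = (-48.900, 0.0000). The tangent condition forces LP to be normal to NP, so L = P + (0, 12.1) = (-48.900, 12.100). Since LW ⟂ WE (tangency), |LE| = √(12.1² + 20.8²) = 24.063 regardless of where W sits on A1. So E lies on both circle(N, 41.4) and circle(L, 24.063); the above-NP intersection is E = (-30.671, 27.808). W is the foot of the tangent from E: W = (-37.463, 8.1484).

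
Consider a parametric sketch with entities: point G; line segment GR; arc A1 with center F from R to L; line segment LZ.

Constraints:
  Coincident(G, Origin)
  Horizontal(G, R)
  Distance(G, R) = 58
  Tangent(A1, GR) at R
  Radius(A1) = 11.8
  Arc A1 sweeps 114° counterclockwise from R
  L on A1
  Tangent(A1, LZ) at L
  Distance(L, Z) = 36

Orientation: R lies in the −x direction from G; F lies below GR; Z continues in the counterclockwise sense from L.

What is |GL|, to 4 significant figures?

70.75

G is at the origin; G and R share the same y with |GR| = 58.0 and R on the −x side, so R = (-58.00, 0.000). Tangency of A1 to GR means the radius FR is perpendicular to GR, so F = R + (0, -11.8) = (-58.00, -11.80). On A1, R sits at bearing 90° from F; a 114° counterclockwise sweep puts L at bearing 204°, so L = F + 11.8·(cos 204°, sin 204°) = (-68.78, -16.60). Then |GL| = |L − G| = 70.75.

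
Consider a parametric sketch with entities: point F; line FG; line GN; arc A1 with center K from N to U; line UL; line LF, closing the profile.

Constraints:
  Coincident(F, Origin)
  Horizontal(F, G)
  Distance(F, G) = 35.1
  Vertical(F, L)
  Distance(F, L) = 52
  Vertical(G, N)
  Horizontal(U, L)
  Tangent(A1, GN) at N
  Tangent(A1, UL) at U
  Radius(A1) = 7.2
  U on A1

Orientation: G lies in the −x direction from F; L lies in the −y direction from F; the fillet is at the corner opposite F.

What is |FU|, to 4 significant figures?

59.01

F is at the origin; F and G share the same y with |FG| = 35.1 and G on the −x side, so G = (-35.10, 0.000). FL is vertical with |FL| = 52.0 and L on the −y side, so L = (0.000, -52.00). The virtual corner opposite F is at (-35.10, -52.00). The tangent condition forces KN to be normal to GN and A1 meets UL tangentially, so KU is at right angles to UL, with radius 7.2, so the center K sits 7.2 in from both sides at K = (-27.90, -44.80). That places the tangent points at N = (-35.10, -44.80) on GN and U = (-27.90, -52.00) on UL. Then |FU| = |U − F| = 59.01.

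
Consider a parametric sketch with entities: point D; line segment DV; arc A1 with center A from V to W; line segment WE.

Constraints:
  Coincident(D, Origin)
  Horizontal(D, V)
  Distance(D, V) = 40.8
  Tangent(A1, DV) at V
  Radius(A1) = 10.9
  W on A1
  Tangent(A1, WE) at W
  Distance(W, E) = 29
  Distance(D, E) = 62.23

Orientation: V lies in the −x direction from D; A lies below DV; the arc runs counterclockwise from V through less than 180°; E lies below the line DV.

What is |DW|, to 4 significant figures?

53.10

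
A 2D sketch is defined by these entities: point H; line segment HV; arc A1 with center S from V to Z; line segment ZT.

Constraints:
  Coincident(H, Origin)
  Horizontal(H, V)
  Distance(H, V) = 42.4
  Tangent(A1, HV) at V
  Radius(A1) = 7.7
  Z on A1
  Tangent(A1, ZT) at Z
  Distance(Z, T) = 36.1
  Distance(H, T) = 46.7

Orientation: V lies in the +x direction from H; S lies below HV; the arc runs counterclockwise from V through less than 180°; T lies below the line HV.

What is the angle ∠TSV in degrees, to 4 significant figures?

150.7°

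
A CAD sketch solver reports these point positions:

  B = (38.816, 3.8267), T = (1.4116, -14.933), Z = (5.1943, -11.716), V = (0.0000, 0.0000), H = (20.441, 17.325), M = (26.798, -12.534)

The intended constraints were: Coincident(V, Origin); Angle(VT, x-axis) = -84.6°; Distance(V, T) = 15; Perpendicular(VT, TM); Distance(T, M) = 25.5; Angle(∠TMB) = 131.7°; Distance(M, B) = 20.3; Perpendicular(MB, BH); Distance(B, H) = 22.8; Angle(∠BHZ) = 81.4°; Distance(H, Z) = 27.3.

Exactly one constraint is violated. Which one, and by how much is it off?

Distance(H, Z) = 27.3 — off by 5.50.

V = (0.00, 0.00) ✓; VT at -84.60° ✓; |VT| = 15.00 ✓; ∠(VT, TM) = 90.00° ✓; |TM| = 25.50 ✓; ∠TMB = 131.7° ✓; |MB| = 20.30 ✓; ∠(MB, BH) = 90.00° ✓; |BH| = 22.80 ✓; ∠BHZ = 81.40° ✓; |HZ| = 32.80 ✗.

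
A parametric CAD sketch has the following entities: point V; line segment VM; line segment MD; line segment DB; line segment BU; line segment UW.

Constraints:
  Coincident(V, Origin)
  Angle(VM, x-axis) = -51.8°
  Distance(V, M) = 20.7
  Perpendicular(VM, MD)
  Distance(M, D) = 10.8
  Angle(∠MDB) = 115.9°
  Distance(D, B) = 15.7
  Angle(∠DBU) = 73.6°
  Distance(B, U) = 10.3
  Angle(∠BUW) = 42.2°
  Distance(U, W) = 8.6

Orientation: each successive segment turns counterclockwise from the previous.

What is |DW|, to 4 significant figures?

9.298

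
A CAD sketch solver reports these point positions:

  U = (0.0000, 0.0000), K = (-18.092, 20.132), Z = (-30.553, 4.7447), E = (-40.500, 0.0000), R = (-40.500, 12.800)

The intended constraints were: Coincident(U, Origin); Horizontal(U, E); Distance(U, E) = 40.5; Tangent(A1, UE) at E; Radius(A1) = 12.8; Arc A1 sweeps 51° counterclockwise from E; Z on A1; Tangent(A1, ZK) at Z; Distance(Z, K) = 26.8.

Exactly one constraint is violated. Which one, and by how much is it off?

Distance(Z, K) = 26.8 — off by 7.00.

U = (0.00, 0.00) ✓; U.y = 0.00, E.y = 0.00 ✓; |UE| = 40.50 ✓; ∠(RE, EU) = 90.00° ✓; |RE| = 12.80 ✓; bearing(R→Z) − bearing(R→E) = 51.00° ✓; |RZ| = 12.80 ✓; ∠(RZ, ZK) = 90.00° ✓; |ZK| = 19.80 ✗.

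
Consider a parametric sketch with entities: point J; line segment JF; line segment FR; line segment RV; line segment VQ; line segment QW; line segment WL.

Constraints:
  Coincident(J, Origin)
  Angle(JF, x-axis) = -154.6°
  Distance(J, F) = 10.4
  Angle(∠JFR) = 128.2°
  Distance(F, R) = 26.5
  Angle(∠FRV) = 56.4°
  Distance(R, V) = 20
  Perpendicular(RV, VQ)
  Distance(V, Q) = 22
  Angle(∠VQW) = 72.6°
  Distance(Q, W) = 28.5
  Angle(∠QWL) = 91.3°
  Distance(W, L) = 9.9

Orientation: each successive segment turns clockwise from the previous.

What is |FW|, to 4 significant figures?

23.49

J is at the origin; JF runs at -154.6° with length 10.4, so F = (-9.395, -4.461). ∠JFR = 128.2° gives FR at 153.6° from the x-axis; with |FR| = 26.5, R = (-33.13, 7.322). ∠FRV = 56.4° gives RV at 30.00° from the x-axis; with |RV| = 20.0, V = (-15.81, 17.32). RV is perpendicular to VQ, so VQ runs at -60.00°; with |VQ| = 22.0, Q = (-4.811, -1.731). ∠VQW = 72.6° gives QW at -167.4° from the x-axis; with |QW| = 28.5, W = (-32.62, -7.948). Then |FW| = |W − F| = 23.49.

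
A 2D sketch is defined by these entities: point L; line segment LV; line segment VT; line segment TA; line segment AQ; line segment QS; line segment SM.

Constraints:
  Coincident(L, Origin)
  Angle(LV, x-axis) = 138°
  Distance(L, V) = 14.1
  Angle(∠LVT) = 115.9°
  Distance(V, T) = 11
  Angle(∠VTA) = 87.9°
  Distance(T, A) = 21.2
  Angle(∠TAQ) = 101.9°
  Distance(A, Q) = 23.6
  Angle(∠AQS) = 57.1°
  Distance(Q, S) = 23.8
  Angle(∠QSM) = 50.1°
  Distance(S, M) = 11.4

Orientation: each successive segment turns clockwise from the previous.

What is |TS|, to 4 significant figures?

15.06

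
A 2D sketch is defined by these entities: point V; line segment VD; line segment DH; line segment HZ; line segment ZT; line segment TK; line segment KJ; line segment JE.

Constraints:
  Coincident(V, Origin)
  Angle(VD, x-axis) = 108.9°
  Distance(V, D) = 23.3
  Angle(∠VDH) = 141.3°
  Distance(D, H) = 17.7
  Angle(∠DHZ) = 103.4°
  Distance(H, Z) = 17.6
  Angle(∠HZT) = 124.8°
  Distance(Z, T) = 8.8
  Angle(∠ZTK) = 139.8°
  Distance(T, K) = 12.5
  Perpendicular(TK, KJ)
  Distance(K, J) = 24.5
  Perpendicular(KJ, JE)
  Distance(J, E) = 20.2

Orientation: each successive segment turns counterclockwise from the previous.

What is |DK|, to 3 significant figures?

25.7

∠HZT = 124.8° gives ZT at -80.6° from the x-axis; with |ZT| = 8.8, T = (-33.7, 10.6). ∠ZTK = 139.8° gives TK at -40.4° from the x-axis; with |TK| = 12.5, K = (-24.2, 2.47). Then |DK| = |K − D| = 25.7.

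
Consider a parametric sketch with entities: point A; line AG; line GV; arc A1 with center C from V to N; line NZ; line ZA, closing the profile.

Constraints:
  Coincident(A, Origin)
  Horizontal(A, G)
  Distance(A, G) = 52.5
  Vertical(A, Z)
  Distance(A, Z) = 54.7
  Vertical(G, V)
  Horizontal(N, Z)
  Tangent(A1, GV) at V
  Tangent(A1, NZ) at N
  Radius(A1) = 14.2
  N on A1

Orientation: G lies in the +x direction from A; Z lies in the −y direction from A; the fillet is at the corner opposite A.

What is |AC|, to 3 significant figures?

55.7

A is at the origin; A and G share the same y with |AG| = 52.5 and G on the +x side, so G = (52.5, 0.00). A and Z share the same x with |AZ| = 54.7 and Z on the −y side, so Z = (0.00, -54.7). The virtual corner opposite A is at (52.5, -54.7). Since A1 is tangent to GV there, CV ⟂ GV and A1 meets NZ tangentially, so CN is at right angles to NZ, with radius 14.2, so the center C sits 14.2 in from both sides at C = (38.3, -40.5). Then |AC| = |C − A| = 55.7.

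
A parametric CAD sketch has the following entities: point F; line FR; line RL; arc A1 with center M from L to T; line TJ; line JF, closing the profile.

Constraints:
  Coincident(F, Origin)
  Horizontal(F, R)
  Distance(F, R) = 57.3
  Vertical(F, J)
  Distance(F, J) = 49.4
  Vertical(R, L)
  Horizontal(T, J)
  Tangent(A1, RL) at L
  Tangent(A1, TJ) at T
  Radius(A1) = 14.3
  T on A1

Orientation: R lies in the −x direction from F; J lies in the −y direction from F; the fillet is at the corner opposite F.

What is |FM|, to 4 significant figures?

55.51

F is at the origin; F and R share the same y with |FR| = 57.3 and R on the −x side, so R = (-57.30, 0.000). FJ is vertical with |FJ| = 49.4 and J on the −y side, so J = (0.000, -49.40). The virtual corner opposite F is at (-57.30, -49.40). Tangency of A1 to RL means the radius ML is perpendicular to RL and A1 meets TJ tangentially, so MT is at right angles to TJ, with radius 14.3, so the center M sits 14.3 in from both sides at M = (-43.00, -35.10). Then |FM| = |M − F| = 55.51.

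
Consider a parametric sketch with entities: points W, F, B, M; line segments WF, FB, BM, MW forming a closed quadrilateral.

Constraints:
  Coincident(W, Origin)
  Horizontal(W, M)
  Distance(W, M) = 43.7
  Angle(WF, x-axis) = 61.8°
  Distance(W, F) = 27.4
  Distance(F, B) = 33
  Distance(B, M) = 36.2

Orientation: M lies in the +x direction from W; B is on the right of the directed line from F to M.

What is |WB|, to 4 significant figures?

12.08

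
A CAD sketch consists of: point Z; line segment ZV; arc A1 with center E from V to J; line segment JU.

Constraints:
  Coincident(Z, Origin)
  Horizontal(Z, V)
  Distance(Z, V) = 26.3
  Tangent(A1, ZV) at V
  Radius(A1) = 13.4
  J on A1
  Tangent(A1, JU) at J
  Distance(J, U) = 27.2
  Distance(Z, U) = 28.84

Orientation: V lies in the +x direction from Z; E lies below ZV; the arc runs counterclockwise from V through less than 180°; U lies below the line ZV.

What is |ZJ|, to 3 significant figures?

16.3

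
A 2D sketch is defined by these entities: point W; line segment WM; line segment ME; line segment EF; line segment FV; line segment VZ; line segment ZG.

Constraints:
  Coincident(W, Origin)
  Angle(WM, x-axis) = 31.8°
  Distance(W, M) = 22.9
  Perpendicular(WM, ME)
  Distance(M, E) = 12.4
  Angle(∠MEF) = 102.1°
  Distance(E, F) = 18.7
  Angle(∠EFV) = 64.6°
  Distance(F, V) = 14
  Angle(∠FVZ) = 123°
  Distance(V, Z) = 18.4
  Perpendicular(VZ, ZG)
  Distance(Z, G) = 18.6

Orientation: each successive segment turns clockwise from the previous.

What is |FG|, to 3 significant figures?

26.9

∠FVZ = 123.0° gives VZ at 51.5° from the x-axis; with |VZ| = 18.4, Z = (19.5, 16.2). VZ is perpendicular to ZG, so ZG runs at -38.5°; with |ZG| = 18.6, G = (34.1, 4.66). Then |FG| = |G − F| = 26.9.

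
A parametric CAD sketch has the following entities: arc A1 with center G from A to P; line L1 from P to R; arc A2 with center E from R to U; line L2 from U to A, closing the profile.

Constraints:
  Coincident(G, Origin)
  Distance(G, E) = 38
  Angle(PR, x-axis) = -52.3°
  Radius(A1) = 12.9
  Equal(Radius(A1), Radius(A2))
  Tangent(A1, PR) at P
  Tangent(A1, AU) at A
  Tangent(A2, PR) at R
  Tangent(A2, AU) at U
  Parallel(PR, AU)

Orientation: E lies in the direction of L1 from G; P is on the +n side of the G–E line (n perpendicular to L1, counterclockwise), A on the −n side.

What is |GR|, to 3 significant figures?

40.1

Tangency of A1 to both parallel lines with radius 12.9 puts P and A at G ± 12.9·n: P = (10.2, 7.89), A = (-10.2, -7.89). Equal radii place R and U the same way about E: R = E + 12.9·n = (33.4, -22.2), U = E − 12.9·n = (13.0, -38.0). Then |GR| = |R − G| = 40.1.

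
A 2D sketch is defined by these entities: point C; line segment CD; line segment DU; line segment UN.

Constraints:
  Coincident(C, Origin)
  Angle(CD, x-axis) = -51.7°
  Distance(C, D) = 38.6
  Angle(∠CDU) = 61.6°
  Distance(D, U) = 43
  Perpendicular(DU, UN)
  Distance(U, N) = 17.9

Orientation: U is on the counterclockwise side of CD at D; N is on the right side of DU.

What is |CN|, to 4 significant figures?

57.41

∠CDU = 61.6°, so DU runs at -51.7° + (180° − 61.6°) = 66.70° from the x-axis; with |DU| = 43.0, U = D + 43.0·(cos 66.70°, sin 66.70°) = (40.93, 9.201). The perpendicularity gives UN at right angles to DU; with |UN| = 17.9 on the right of DU, N = U + 17.9·(0.9184, -0.3955) = (57.37, 2.121). Then |CN| = |N − C| = 57.41.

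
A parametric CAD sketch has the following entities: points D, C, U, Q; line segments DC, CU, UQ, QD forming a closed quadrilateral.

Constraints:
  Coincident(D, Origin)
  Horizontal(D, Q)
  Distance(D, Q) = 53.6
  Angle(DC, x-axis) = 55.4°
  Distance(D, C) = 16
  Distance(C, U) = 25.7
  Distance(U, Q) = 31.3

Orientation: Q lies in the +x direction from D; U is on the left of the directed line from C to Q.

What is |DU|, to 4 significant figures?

40.16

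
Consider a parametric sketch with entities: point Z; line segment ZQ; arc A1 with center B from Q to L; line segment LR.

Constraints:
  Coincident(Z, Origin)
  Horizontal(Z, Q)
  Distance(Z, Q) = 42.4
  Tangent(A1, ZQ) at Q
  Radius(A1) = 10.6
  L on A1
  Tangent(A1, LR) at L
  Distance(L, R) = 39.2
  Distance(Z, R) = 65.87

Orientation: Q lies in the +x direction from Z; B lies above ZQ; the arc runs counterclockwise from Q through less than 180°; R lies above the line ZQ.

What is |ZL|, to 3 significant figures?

54.3

Z is at the origin; Z and Q share the same y with |ZQ| = 42.4 and Q on the +x side, so Q = (42.4, 0.00). A1 meets ZQ tangentially, so BQ is at right angles to ZQ, so B = Q + (0, 10.6) = (42.4, 10.6). Since BL ⟂ LR (tangency), |BR| = √(10.6² + 39.2²) = 40.6 regardless of where L sits on A1. So R lies on both circle(Z, 65.87) and circle(B, 40.6); the above-ZQ intersection is R = (41.4, 51.2). L is the foot of the tangent from R: L = (52.6, 13.6).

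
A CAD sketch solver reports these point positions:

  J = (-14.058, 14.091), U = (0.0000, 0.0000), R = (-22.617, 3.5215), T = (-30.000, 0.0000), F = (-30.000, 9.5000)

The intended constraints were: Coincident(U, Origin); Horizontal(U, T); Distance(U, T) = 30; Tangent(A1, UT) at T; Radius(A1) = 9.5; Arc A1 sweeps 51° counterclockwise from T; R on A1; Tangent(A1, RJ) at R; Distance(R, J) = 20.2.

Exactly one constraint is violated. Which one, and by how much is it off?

Distance(R, J) = 20.2 — off by 6.60.

U = (0.00, 0.00) ✓; U.y = 0.00, T.y = 0.00 ✓; |UT| = 30.00 ✓; ∠(FT, TU) = 90.00° ✓; |FT| = 9.500 ✓; bearing(F→R) − bearing(F→T) = 51.00° ✓; |FR| = 9.500 ✓; ∠(FR, RJ) = 90.00° ✓; |RJ| = 13.60 ✗.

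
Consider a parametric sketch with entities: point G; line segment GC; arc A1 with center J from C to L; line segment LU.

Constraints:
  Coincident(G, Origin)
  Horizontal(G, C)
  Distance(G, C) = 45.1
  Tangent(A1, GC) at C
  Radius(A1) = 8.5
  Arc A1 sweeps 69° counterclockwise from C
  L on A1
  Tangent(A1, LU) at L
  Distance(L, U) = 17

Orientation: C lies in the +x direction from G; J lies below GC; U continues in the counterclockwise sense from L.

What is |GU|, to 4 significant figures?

37.69

G is at the origin; GC is horizontal with |GC| = 45.1 and C on the +x side, so C = (45.10, 0.000). Tangency of A1 to GC means the radius JC is perpendicular to GC, so J = C + (0, -8.5) = (45.10, -8.500). On A1, C sits at bearing 90° from J; a 69° counterclockwise sweep puts L at bearing 159°, so L = J + 8.5·(cos 159°, sin 159°) = (37.16, -5.454). Tangency of A1 to LU means the radius JL is perpendicular to LU, so LU runs along (−sin 159°, cos 159°); with |LU| = 17.0, U = (31.07, -21.32). Then |GU| = |U − G| = 37.69.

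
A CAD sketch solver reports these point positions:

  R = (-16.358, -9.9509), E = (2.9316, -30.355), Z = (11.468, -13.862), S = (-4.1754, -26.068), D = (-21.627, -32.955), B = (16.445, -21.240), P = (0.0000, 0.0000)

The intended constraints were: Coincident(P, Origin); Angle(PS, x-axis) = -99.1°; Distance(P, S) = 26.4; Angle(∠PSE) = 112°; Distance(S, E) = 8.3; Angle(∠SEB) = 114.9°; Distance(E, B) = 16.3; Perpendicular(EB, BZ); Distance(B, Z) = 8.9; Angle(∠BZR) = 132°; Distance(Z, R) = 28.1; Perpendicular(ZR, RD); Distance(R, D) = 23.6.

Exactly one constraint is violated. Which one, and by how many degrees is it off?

Perpendicular(ZR, RD) — off by 4.90°.

P = (0.00, 0.00) ✓; PS at -99.10° ✓; |PS| = 26.40 ✓; ∠PSE = 112.0° ✓; |SE| = 8.300 ✓; ∠SEB = 114.9° ✓; |EB| = 16.30 ✓; ∠(EB, BZ) = 90.00° ✓; |BZ| = 8.900 ✓; ∠BZR = 132.0° ✓; |ZR| = 28.10 ✓; ∠(ZR, RD) = 85.10° ✗; |RD| = 23.60 ✓.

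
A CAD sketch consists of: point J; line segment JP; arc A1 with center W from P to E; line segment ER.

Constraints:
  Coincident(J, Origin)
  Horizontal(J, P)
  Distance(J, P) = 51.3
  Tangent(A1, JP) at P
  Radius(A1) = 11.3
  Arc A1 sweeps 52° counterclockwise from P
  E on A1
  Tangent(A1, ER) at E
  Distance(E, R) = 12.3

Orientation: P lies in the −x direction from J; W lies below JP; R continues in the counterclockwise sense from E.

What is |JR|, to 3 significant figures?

69.2

J is at the origin; JP is horizontal with |JP| = 51.3 and P on the −x side, so P = (-51.3, 0.00). A1 meets JP tangentially, so WP is at right angles to JP, so W = P + (0, -11.3) = (-51.3, -11.3). On A1, P sits at bearing 90° from W; a 52° counterclockwise sweep puts E at bearing 142°, so E = W + 11.3·(cos 142°, sin 142°) = (-60.2, -4.34). The tangent condition forces WE to be normal to ER, so ER runs along (−sin 142°, cos 142°); with |ER| = 12.3, R = (-67.8, -14.0). Then |JR| = |R − J| = 69.2.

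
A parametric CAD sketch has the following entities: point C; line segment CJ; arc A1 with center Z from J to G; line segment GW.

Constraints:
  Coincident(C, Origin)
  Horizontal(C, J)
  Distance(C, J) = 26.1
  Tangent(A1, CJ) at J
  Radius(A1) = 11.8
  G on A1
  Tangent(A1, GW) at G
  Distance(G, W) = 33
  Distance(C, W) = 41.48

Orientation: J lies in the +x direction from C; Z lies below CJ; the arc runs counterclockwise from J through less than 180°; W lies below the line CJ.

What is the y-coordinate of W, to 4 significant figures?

-40.95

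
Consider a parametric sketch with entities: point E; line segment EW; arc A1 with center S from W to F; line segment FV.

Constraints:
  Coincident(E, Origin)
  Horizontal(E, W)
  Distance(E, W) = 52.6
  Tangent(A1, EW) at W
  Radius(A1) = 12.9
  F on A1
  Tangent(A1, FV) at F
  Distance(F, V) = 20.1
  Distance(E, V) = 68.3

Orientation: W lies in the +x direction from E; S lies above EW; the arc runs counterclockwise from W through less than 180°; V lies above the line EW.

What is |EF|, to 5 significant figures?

67.001

Checks: |SF| = 12.90 ✓; ∠(SF, FV) = 90.00° ✓; |FV| = 20.10 ✓; |EV| = 68.30 ✓.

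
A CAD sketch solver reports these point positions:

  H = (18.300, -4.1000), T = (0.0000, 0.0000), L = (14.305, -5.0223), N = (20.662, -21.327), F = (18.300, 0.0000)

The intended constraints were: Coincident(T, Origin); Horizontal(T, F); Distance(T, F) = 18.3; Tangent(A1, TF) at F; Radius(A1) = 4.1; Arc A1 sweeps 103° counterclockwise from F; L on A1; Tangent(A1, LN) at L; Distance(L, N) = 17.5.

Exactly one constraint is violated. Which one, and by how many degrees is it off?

Tangent(A1, LN) at L — off by 8.30°.

T = (0.00, 0.00) ✓; T.y = 0.00, F.y = 0.00 ✓; |TF| = 18.30 ✓; ∠(HF, FT) = 90.00° ✓; |HF| = 4.100 ✓; bearing(H→L) − bearing(H→F) = 103.0° ✓; |HL| = 4.100 ✓; ∠(HL, LN) = 81.70° ✗; |LN| = 17.50 ✓.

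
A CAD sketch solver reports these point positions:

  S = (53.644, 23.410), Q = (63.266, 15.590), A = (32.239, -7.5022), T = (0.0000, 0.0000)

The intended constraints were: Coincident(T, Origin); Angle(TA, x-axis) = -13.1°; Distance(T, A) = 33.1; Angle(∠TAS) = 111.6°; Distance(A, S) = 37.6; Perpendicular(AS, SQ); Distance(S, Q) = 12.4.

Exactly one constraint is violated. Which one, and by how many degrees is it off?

Perpendicular(AS, SQ) — off by 4.40°.

T = (0.00, 0.00) ✓; TA at -13.10° ✓; |TA| = 33.10 ✓; ∠TAS = 111.6° ✓; |AS| = 37.60 ✓; ∠(AS, SQ) = 94.40° ✗; |SQ| = 12.40 ✓.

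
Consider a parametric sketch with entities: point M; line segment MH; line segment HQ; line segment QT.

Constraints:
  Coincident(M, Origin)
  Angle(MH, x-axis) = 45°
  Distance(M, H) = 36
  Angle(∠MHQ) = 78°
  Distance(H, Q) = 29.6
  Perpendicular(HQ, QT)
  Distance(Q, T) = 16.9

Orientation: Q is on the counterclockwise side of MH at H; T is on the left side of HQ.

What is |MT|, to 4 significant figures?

28.71

M is at the origin; MH runs at 45.0° with length 36.0, so H = 36.0·(cos 45.0°, sin 45.0°) = (25.46, 25.46). ∠MHQ = 78.0°, so HQ runs at 45.0° + (180° − 78.0°) = 147.0° from the x-axis; with |HQ| = 29.6, Q = H + 29.6·(cos 147.0°, sin 147.0°) = (0.6312, 41.58). The perpendicularity gives QT at right angles to HQ; with |QT| = 16.9 on the left of HQ, T = Q + 16.9·(-0.5446, -0.8387) = (-8.573, 27.40). Then |MT| = |T − M| = 28.71.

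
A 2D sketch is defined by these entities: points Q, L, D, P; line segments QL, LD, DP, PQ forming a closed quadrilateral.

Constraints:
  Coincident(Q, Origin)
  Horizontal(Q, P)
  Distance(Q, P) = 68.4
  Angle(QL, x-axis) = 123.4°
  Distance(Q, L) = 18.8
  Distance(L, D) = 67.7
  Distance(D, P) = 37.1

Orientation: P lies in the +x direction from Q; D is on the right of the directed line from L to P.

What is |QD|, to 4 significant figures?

50.15

Checks: |QP| = 68.40 ✓; |QL| = 18.80 ✓; |LD| = 67.70 ✓; |DP| = 37.10 ✓.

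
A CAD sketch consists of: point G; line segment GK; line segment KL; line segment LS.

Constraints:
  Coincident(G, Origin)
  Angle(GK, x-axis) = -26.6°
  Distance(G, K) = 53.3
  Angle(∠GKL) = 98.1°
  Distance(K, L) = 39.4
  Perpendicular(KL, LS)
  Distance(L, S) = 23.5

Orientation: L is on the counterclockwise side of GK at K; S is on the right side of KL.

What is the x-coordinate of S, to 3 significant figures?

89.4

G is at the origin; GK runs at -26.6° with length 53.3, so K = 53.3·(cos -26.6°, sin -26.6°) = (47.7, -23.9). ∠GKL = 98.1°, so KL runs at -26.6° + (180° − 98.1°) = 55.3° from the x-axis; with |KL| = 39.4, L = K + 39.4·(cos 55.3°, sin 55.3°) = (70.1, 8.53). KL is perpendicular to LS; with |LS| = 23.5 on the right of KL, S = L + 23.5·(0.822, -0.569) = (89.4, -4.85). So S.x = 89.4.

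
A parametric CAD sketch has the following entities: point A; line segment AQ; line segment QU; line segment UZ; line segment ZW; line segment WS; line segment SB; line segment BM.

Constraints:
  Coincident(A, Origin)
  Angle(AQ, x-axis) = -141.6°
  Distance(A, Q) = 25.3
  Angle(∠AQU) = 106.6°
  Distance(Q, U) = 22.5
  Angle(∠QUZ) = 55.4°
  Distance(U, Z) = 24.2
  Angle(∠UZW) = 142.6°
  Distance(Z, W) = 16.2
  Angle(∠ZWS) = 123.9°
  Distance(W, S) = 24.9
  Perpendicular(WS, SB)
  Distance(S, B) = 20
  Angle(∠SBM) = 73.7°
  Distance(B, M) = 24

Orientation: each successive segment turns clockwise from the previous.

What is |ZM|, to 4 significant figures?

10.90

WS ⟂ SB, so SB runs at -163.1°; with |SB| = 20.0, B = (-11.98, -28.75). ∠SBM = 73.7° gives BM at 90.60° from the x-axis; with |BM| = 24.0, M = (-12.23, -4.751). Then |ZM| = |M − Z| = 10.90.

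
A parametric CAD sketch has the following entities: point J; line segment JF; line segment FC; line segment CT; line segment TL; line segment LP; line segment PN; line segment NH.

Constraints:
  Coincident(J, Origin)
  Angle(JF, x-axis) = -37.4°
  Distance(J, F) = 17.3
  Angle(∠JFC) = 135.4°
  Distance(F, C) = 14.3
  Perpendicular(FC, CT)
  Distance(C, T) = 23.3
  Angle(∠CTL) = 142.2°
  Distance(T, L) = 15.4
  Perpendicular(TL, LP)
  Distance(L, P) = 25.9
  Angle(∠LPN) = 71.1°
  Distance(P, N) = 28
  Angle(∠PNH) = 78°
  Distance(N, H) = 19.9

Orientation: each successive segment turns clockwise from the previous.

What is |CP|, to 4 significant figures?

35.75

J is at the origin; JF runs at -37.4° with length 17.3, so F = (13.74, -10.51). ∠JFC = 135.4° gives FC at -82.00° from the x-axis; with |FC| = 14.3, C = (15.73, -24.67). FC is perpendicular to CT, so CT runs at -172.0°; with |CT| = 23.3, T = (-7.340, -27.91). ∠CTL = 142.2° gives TL at 150.2° from the x-axis; with |TL| = 15.4, L = (-20.70, -20.26). The perpendicularity gives LP at right angles to TL, so LP runs at 60.20°; with |LP| = 25.9, P = (-7.832, 2.217). Then |CP| = |P − C| = 35.75.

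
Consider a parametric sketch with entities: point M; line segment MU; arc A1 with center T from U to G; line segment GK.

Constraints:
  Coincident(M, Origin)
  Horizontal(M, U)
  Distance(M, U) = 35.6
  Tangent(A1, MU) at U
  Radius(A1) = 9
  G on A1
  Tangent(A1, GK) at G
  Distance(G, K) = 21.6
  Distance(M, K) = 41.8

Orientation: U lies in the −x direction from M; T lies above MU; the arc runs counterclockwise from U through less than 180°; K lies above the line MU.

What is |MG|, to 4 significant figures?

28.28

Checks: |TG| = 9.000 ✓; ∠(TG, GK) = 90.00° ✓; |GK| = 21.60 ✓; |MK| = 41.80 ✓.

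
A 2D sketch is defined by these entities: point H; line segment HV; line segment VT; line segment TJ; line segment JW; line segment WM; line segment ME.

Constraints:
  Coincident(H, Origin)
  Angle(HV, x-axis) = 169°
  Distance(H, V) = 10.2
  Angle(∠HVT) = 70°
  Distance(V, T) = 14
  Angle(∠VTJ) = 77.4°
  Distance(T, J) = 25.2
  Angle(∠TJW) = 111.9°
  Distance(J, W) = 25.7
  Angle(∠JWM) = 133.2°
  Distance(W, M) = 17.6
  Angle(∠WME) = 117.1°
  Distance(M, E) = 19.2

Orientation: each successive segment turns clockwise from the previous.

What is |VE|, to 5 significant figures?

27.370

H is at the origin; HV runs at 169.0° with length 10.2, so V = (-10.013, 1.9463). ∠HVT = 70.0° gives VT at 59.000° from the x-axis; with |VT| = 14.0, T = (-2.8021, 13.947). ∠VTJ = 77.4° gives TJ at -43.600° from the x-axis; with |TJ| = 25.2, J = (15.447, -3.4318). ∠TJW = 111.9° gives JW at -111.70° from the x-axis; with |JW| = 25.7, W = (5.9446, -27.311). ∠JWM = 133.2° gives WM at -158.50° from the x-axis; with |WM| = 17.6, M = (-10.431, -33.761). ∠WME = 117.1° gives ME at 138.60° from the x-axis; with |ME| = 19.2, E = (-24.833, -21.064). Then |VE| = |E − V| = 27.370.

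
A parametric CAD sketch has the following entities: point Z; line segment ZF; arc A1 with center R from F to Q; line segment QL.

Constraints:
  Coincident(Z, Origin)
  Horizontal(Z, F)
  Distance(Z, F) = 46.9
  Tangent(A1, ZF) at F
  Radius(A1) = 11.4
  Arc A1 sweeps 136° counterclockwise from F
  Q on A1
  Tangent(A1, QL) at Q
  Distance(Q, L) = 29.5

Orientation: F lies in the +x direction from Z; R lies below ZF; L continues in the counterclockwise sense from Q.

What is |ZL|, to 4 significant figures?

72.33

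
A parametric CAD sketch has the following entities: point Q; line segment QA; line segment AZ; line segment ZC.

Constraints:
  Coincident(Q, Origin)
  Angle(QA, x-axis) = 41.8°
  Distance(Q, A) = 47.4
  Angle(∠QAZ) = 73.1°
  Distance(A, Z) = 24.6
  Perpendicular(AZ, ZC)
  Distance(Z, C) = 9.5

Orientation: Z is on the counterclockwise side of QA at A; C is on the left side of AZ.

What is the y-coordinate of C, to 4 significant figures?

36.26

Q is at the origin; QA runs at 41.8° with length 47.4, so A = 47.4·(cos 41.8°, sin 41.8°) = (35.34, 31.59). ∠QAZ = 73.1°, so AZ runs at 41.8° + (180° − 73.1°) = 148.7° from the x-axis; with |AZ| = 24.6, Z = A + 24.6·(cos 148.7°, sin 148.7°) = (14.32, 44.37). AZ is perpendicular to ZC; with |ZC| = 9.5 on the left of AZ, C = Z + 9.5·(-0.5195, -0.8545) = (9.380, 36.26). So C.y = 36.26.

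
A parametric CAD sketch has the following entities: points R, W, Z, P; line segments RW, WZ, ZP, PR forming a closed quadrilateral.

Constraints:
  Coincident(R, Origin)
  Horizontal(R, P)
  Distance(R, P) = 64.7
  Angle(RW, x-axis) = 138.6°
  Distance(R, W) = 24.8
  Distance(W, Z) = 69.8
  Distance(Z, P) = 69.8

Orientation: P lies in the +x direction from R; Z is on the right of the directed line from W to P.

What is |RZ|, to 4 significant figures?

47.79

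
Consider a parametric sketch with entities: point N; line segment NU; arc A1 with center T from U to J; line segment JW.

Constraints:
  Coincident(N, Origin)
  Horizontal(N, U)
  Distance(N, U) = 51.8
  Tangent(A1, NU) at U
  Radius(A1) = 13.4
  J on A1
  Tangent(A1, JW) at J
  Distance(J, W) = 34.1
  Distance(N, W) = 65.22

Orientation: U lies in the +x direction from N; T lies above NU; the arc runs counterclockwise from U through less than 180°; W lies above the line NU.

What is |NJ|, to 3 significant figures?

66.2

N is at the origin; N and U share the same y with |NU| = 51.8 and U on the +x side, so U = (51.8, 0.00). Since A1 is tangent to NU there, TU ⟂ NU, so T = U + (0, 13.4) = (51.8, 13.4). Since TJ ⟂ JW (tangency), |TW| = √(13.4² + 34.1²) = 36.6 regardless of where J sits on A1. So W lies on both circle(N, 65.22) and circle(T, 36.6); the above-NU intersection is W = (43.1, 49.0). J is the foot of the tangent from W: J = (62.7, 21.1).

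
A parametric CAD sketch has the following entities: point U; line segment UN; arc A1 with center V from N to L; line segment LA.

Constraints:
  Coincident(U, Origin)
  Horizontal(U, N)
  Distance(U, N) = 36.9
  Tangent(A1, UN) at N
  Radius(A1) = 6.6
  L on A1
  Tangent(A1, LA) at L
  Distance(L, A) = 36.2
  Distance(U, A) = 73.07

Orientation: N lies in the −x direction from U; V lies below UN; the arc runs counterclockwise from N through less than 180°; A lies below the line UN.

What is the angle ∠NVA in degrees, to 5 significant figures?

120.87°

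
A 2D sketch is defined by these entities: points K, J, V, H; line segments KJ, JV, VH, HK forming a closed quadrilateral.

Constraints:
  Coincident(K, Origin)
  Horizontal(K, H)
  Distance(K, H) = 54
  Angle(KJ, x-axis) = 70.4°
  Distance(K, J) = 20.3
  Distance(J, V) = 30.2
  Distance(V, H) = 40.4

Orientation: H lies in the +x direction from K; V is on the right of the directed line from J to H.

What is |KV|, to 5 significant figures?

17.898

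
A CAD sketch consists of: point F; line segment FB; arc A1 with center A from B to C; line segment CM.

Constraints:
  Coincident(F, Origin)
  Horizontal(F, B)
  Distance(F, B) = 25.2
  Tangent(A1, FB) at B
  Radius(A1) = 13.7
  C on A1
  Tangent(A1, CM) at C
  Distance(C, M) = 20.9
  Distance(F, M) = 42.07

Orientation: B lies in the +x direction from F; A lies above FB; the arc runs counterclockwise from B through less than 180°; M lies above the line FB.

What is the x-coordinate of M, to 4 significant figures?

18.51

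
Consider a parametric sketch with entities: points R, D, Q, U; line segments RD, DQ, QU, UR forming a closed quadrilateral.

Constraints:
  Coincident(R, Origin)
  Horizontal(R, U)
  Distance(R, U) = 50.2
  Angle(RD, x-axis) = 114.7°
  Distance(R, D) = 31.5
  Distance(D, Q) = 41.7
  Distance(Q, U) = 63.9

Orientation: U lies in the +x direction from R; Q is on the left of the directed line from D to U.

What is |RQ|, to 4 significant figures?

58.62

Checks: |DQ| = 41.70 ✓; |QU| = 63.90 ✓.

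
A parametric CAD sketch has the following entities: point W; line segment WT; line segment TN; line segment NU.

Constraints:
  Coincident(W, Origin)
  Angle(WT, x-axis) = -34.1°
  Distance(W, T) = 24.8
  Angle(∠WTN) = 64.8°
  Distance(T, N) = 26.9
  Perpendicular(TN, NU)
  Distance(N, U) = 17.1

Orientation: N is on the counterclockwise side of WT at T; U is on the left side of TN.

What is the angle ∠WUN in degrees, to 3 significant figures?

108°

W is at the origin; WT runs at -34.1° with length 24.8, so T = 24.8·(cos -34.1°, sin -34.1°) = (20.5, -13.9). ∠WTN = 64.8°, so TN runs at -34.1° + (180° − 64.8°) = 81.1° from the x-axis; with |TN| = 26.9, N = T + 26.9·(cos 81.1°, sin 81.1°) = (24.7, 12.7). TN is perpendicular to NU; with |NU| = 17.1 on the left of TN, U = N + 17.1·(-0.988, 0.155) = (7.80, 15.3). Then cos ∠WUN = UW·UN / (|UW||UN|), giving 108°.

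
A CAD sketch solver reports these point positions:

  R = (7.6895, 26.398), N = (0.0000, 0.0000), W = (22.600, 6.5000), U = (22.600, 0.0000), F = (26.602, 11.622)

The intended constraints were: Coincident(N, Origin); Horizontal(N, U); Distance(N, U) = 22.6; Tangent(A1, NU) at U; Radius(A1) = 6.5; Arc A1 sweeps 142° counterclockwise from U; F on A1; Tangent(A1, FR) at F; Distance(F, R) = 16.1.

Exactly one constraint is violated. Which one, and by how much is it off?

Distance(F, R) = 16.1 — off by 7.90.

N = (0.00, 0.00) ✓; N.y = 0.00, U.y = 0.00 ✓; |NU| = 22.60 ✓; ∠(WU, UN) = 90.00° ✓; |WU| = 6.500 ✓; bearing(W→F) − bearing(W→U) = 142.0° ✓; |WF| = 6.500 ✓; ∠(WF, FR) = 90.00° ✓; |FR| = 24.00 ✗.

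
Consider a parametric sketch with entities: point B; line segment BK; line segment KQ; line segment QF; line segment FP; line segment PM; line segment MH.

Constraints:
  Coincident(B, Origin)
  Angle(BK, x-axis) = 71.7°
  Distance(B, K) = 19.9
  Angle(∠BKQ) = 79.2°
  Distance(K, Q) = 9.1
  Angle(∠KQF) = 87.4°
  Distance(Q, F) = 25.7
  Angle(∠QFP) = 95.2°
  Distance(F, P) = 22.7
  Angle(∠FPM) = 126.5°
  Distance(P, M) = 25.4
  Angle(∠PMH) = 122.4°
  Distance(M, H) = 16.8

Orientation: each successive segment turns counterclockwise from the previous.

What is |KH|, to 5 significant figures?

26.957

B is at the origin; BK runs at 71.7° with length 19.9, so K = (6.2484, 18.894). ∠BKQ = 79.2° gives KQ at 172.50° from the x-axis; with |KQ| = 9.1, Q = (-2.7737, 20.081). ∠KQF = 87.4° gives QF at -94.900° from the x-axis; with |QF| = 25.7, F = (-4.9689, -5.5247). ∠QFP = 95.2° gives FP at -10.100° from the x-axis; with |FP| = 22.7, P = (17.379, -9.5055). ∠FPM = 126.5° gives PM at 43.400° from the x-axis; with |PM| = 25.4, M = (35.834, 7.9465). ∠PMH = 122.4° gives MH at 101.00° from the x-axis; with |MH| = 16.8, H = (32.629, 24.438). Then |KH| = |H − K| = 26.957.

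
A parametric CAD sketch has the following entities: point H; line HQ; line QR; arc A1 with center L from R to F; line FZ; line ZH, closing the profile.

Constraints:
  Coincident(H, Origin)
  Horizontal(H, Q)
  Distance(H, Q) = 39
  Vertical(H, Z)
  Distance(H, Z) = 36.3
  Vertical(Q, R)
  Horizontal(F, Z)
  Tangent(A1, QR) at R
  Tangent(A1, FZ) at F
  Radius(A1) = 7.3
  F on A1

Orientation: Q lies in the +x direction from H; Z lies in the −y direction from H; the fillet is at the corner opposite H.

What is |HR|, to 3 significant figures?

48.6

H is at the origin; HQ is horizontal with |HQ| = 39.0 and Q on the +x side, so Q = (39.0, 0.00). H and Z share the same x with |HZ| = 36.3 and Z on the −y side, so Z = (0.00, -36.3). The virtual corner opposite H is at (39.0, -36.3). A1 meets QR tangentially, so LR is at right angles to QR and A1 meets FZ tangentially, so LF is at right angles to FZ, with radius 7.3, so the center L sits 7.3 in from both sides at L = (31.7, -29.0). That places the tangent points at R = (39.0, -29.0) on QR and F = (31.7, -36.3) on FZ. Then |HR| = |R − H| = 48.6.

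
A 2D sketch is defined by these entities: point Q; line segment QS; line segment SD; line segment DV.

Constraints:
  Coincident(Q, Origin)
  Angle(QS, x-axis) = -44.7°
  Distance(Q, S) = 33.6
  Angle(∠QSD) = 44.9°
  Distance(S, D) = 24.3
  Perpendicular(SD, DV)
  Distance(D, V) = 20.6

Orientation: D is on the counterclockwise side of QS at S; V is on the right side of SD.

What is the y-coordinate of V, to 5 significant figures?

0.80916

Q is at the origin; QS runs at -44.7° with length 33.6, so S = 33.6·(cos -44.7°, sin -44.7°) = (23.883, -23.634). ∠QSD = 44.9°, so SD runs at -44.7° + (180° − 44.9°) = 90.400° from the x-axis; with |SD| = 24.3, D = S + 24.3·(cos 90.400°, sin 90.400°) = (23.713, 0.66535). SD ⟂ DV; with |DV| = 20.6 on the right of SD, V = D + 20.6·(0.99998, 0.0069813) = (44.313, 0.80916). So V.y = 0.80916.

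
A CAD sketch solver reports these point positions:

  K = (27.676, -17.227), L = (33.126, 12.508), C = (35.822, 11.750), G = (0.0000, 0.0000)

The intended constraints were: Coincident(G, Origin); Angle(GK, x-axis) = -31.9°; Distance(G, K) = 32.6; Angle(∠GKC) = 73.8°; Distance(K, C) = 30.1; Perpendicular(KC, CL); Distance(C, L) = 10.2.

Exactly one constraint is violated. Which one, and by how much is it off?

Distance(C, L) = 10.2 — off by 7.40.

G = (0.00, 0.00) ✓; GK at -31.90° ✓; |GK| = 32.60 ✓; ∠GKC = 73.80° ✓; |KC| = 30.10 ✓; ∠(KC, CL) = 90.00° ✓; |CL| = 2.801 ✗.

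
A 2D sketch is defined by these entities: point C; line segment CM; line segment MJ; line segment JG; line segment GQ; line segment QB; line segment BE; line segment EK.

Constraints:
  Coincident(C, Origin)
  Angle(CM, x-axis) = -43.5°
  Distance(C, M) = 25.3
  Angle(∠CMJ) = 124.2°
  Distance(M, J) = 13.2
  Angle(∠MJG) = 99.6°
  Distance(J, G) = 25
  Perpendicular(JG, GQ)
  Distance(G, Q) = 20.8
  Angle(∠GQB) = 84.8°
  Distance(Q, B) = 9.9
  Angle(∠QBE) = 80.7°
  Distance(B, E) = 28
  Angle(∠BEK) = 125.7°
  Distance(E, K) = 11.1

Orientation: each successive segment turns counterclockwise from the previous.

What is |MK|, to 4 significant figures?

42.33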